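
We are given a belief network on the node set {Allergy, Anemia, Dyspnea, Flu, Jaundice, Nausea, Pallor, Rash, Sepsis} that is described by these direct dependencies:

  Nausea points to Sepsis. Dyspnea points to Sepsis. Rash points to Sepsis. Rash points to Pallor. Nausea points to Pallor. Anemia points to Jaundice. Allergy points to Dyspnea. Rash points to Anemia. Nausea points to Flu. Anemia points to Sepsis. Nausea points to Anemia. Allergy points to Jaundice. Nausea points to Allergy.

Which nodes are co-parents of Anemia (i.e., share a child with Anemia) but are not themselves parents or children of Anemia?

Children of Anemia: Jaundice, Sepsis.
  Jaundice also has parent Allergy.
  parents(Sepsis) \ {Anemia} = {Dyspnea, Nausea, Rash}.
Excluding nodes already adjacent to Anemia (Jaundice, Nausea, Rash, Sepsis), the co-parent-only contribution is {Allergy, Dyspnea}.

{Allergy, Dyspnea}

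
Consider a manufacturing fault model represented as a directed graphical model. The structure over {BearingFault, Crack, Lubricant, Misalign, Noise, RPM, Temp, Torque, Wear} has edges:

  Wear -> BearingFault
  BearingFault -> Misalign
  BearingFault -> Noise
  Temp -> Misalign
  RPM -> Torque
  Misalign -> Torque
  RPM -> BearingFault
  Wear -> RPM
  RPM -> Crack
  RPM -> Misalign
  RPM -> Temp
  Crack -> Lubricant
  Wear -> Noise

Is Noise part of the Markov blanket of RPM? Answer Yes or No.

RPM has parent Wear.
Children of RPM: BearingFault, Crack, Misalign, Temp, Torque.
For each child, the remaining parents (spouses of RPM):
  Crack has no other parent.
  Temp: no additional parents.
  BearingFault's other parent is Wear.
  Misalign also has parents BearingFault, Temp.
  Torque's other parent is Misalign.
MB(RPM) = {BearingFault, Crack, Misalign, Temp, Torque, Wear}; Noise is not in this set.

No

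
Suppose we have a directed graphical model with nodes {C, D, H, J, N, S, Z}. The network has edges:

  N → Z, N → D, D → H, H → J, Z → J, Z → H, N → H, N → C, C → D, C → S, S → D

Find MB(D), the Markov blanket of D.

{C, H, N, S, Z}

A node's Markov blanket = Pa ∪ Ch ∪ (parents of Ch other than the node itself).
Children of D: H.
Pa(D) = {C, N, S}.
For each child, the remaining parents (spouses of D):
  H also has parents N, Z.
MB(D) = {C, H, N, S, Z}.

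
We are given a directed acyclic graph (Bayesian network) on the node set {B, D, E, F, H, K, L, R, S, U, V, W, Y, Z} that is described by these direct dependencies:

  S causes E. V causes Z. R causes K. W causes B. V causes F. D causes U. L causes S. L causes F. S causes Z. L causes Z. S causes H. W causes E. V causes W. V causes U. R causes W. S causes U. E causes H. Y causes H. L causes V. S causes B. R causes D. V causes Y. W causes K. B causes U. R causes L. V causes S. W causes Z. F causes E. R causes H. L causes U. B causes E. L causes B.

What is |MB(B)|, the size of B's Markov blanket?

Pa(B) = {L, S, W}.
Ch(B) = {E, U}.
Co-parents of B (other parents of its children):
  E's other parents are F, S, W.
  parents(U) \ {B} = {D, L, S, V}.
MB(B) = {D, E, F, L, S, U, V, W}, which has 8 nodes.

8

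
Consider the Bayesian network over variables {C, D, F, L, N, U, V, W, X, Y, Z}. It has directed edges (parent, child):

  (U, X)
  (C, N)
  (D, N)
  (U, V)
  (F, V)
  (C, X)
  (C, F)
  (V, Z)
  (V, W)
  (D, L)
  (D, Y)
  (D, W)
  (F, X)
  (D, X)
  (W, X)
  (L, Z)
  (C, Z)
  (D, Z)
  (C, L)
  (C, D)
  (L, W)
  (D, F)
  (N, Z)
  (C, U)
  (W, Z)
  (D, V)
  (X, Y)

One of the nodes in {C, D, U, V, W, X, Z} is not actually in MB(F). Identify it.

Z

By definition, MB(F) is built from F's parents, F's children, and the co-parents of F.
Pa(F) = {C, D}.
Children of F: V, X.
Co-parents of F (other parents of its children):
  parents(V) \ {F} = {D, U}.
  parents(X) \ {F} = {C, D, U, W}.
MB(F) = {C, D, U, V, W, X}.
Z is neither a parent, child, nor co-parent of F, so it does not belong.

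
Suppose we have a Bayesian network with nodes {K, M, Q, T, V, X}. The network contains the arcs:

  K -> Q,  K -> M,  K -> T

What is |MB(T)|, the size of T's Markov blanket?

1

T's parents: K.
T's children: none.
With no children, T has no spouses; the co-parent set is empty.
MB(T) = {K}, which has 1 node.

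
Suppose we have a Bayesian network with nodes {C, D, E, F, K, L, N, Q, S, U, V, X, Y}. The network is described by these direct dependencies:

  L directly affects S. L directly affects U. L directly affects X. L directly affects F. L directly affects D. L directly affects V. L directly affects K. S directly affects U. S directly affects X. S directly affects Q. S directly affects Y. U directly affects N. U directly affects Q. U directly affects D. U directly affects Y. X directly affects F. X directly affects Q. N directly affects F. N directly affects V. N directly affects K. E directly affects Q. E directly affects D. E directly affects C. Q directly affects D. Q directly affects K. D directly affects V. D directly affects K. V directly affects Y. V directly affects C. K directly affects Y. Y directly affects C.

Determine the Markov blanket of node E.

Recall MB(v) = parents ∪ children ∪ spouses, where spouses are the other parents of v's children.
E's parents: none.
E's children: C, D, Q.
For each child, the remaining parents (spouses of E):
  parents(Q) \ {E} = {S, U, X}.
  parents(D) \ {E} = {L, Q, U}.
  parents(C) \ {E} = {V, Y}.
Union: {} ∪ {C, D, Q} ∪ {L, Q, S, U, V, X, Y} = {C, D, L, Q, S, U, V, X, Y}.

{C, D, L, Q, S, U, V, X, Y}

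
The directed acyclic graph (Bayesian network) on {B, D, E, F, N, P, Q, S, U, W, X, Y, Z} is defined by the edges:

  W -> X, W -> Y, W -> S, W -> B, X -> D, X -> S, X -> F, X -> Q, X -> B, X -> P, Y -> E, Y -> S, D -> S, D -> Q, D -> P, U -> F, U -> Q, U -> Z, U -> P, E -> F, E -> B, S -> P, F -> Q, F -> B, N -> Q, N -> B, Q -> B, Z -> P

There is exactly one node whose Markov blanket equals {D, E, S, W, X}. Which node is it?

Y

The target node must have every member of {D, E, S, W, X} as a parent, child, or co-parent, and no others.
Parents of Y: W; children: E, S; co-parents: D, W, X.
These exactly cover the given set, so the node is Y.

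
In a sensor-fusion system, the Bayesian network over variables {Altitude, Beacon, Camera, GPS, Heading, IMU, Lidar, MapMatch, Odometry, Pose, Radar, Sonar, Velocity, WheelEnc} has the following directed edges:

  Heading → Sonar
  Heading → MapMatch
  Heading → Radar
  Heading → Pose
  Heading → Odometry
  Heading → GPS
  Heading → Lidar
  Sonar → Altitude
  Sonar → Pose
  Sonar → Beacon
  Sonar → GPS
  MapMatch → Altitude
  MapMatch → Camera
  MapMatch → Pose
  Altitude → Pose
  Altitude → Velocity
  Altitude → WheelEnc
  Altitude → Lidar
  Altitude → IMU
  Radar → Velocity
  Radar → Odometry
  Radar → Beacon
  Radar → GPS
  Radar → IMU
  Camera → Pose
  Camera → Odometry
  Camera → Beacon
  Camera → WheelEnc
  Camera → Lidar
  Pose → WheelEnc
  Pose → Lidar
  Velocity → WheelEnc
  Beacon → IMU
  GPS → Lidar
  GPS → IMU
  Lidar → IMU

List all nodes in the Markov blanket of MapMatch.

MapMatch's children: Altitude, Camera, Pose.
MapMatch's parents: Heading.
Other parents of MapMatch's children:
  parents(Altitude) \ {MapMatch} = {Sonar}.
  Camera: no additional parents.
  Pose's other parents are Altitude, Camera, Heading, Sonar.
MB(MapMatch) = {Altitude, Camera, Heading, Pose, Sonar}.

{Altitude, Camera, Heading, Pose, Sonar}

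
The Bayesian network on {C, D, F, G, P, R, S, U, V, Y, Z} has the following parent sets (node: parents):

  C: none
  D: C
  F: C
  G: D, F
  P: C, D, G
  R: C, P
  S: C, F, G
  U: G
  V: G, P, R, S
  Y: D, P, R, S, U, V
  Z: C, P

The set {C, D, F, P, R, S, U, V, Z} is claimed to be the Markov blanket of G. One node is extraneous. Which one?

Z

By definition, MB(G) is built from G's parents, G's children, and the co-parents of G.
Pa(G) = {D, F}.
G's children: P, S, U, V.
Co-parents of G (other parents of its children):
  P's other parents are C, D.
  S's other parents are C, F.
  U: no additional parents.
  V's other parents are P, R, S.
MB(G) = {C, D, F, P, R, S, U, V}.
Z is neither a parent, child, nor co-parent of G, so it does not belong.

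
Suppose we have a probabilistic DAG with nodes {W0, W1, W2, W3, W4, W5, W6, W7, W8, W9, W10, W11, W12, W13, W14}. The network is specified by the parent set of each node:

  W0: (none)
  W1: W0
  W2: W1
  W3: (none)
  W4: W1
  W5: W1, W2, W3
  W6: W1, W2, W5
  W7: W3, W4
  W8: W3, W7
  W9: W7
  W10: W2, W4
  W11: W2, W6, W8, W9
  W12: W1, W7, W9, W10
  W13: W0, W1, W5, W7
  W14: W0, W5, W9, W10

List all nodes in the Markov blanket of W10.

{W0, W1, W2, W4, W5, W7, W9, W12, W14}

Recall MB(v) = parents ∪ children ∪ spouses, where spouses are the other parents of v's children.
Parents of W10: W2, W4.
W10 has children W12, W14.
For each child, the remaining parents (spouses of W10):
  W12: W1, W7, W9
  W14: W0, W5, W9
So the Markov blanket of W10 is {W0, W1, W2, W4, W5, W7, W9, W12, W14}.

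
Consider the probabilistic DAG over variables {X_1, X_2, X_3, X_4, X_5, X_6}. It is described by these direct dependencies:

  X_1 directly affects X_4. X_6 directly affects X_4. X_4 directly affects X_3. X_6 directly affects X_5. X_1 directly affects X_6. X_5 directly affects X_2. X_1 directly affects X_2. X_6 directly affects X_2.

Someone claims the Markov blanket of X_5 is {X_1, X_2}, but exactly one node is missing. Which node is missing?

X_6

Recall MB(v) = parents ∪ children ∪ spouses, where spouses are the other parents of v's children.
X_5 has parent X_6.
X_5 has child X_2.
Other parents of X_5's children:
  X_2: X_1, X_6
MB(X_5) = {X_1, X_2, X_6}.
Comparing with the claimed set, X_6 is missing.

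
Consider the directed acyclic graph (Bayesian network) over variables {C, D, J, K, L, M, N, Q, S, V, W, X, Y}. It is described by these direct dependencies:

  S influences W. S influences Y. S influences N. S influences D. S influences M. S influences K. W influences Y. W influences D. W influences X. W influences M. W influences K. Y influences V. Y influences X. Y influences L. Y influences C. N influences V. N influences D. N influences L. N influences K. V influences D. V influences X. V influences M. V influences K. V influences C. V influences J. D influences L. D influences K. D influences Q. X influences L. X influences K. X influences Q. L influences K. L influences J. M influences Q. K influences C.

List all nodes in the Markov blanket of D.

{K, L, M, N, Q, S, V, W, X, Y}

D has children K, L, Q.
Pa(D) = {N, S, V, W}.
Parents of each child, excluding D:
  parents(L) \ {D} = {N, X, Y}.
  parents(K) \ {D} = {L, N, S, V, W, X}.
  Q also has parents M, X.
So the Markov blanket of D is {K, L, M, N, Q, S, V, W, X, Y}.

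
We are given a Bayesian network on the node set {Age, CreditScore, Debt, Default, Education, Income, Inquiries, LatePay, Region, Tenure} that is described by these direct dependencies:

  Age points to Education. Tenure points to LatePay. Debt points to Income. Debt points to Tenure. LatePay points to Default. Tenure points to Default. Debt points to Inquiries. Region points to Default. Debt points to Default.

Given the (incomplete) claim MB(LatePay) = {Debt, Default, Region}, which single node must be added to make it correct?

Children of LatePay: Default.
Pa(LatePay) = {Tenure}.
Parents of each child, excluding LatePay:
  Default also has parents Debt, Region, Tenure.
MB(LatePay) = {Debt, Default, Region, Tenure}.
Comparing with the claimed set, Tenure is missing.

Tenure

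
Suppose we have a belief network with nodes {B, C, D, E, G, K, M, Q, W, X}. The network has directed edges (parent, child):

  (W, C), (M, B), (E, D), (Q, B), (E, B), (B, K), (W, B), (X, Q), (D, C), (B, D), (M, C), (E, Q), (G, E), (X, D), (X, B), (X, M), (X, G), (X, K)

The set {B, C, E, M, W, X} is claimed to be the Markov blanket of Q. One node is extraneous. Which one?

C

Parents of Q: E, X.
Q has child B.
Parents of each child, excluding Q:
  parents(B) \ {Q} = {E, M, W, X}.
MB(Q) = {B, E, M, W, X}.
C is neither a parent, child, nor co-parent of Q, so it does not belong.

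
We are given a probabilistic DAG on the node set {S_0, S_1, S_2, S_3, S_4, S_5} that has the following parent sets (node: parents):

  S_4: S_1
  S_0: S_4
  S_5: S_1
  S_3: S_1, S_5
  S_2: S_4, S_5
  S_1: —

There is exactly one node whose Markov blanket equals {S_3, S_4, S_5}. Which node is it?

S_1

The target node must have every member of {S_3, S_4, S_5} as a parent, child, or co-parent, and no others.
Parents of S_1: none; children: S_3, S_4, S_5; co-parents: S_5.
These exactly cover the given set, so the node is S_1.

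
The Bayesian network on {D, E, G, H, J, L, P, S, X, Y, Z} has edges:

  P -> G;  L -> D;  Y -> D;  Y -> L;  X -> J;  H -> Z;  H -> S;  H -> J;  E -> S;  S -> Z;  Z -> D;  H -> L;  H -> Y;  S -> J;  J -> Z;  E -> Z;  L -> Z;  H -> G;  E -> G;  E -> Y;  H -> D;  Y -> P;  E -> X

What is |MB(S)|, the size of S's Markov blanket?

6

Recall MB(v) = parents ∪ children ∪ spouses, where spouses are the other parents of v's children.
S has children J, Z.
Parents of S: E, H.
Other parents of S's children:
  parents(J) \ {S} = {H, X}.
  Z also has parents E, H, J, L.
MB(S) = {E, H, J, L, X, Z}, which has 6 nodes.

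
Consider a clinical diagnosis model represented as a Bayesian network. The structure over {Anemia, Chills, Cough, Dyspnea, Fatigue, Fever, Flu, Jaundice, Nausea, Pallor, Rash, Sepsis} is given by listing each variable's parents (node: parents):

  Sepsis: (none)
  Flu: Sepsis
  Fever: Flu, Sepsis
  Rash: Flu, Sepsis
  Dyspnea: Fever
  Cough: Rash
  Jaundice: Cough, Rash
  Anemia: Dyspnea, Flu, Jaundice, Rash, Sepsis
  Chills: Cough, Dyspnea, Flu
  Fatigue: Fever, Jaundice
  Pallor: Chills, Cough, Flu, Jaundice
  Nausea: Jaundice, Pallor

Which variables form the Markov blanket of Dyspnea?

{Anemia, Chills, Cough, Fever, Flu, Jaundice, Rash, Sepsis}

A node's Markov blanket = Pa ∪ Ch ∪ (parents of Ch other than the node itself).
Dyspnea's children: Anemia, Chills.
Dyspnea has parent Fever.
Other parents of Dyspnea's children:
  parents(Anemia) \ {Dyspnea} = {Flu, Jaundice, Rash, Sepsis}.
  Chills's other parents are Cough, Flu.
So the Markov blanket of Dyspnea is {Anemia, Chills, Cough, Fever, Flu, Jaundice, Rash, Sepsis}.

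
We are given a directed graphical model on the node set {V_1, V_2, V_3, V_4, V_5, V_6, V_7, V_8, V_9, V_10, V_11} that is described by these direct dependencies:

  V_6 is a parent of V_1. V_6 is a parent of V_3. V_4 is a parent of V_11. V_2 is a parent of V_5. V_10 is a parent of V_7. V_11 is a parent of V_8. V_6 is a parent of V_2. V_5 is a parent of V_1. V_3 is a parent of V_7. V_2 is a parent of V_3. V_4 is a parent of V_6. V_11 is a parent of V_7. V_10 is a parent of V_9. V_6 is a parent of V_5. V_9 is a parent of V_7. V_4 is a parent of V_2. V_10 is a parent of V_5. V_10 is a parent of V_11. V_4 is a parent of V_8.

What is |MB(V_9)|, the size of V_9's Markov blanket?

4

The Markov blanket of a node is its parents, its children, and the other parents of its children.
Parents of V_9: V_10.
V_9's children: V_7.
Parents of each child, excluding V_9:
  V_7 also has parents V_3, V_10, V_11.
MB(V_9) = {V_3, V_7, V_10, V_11}, which has 4 nodes.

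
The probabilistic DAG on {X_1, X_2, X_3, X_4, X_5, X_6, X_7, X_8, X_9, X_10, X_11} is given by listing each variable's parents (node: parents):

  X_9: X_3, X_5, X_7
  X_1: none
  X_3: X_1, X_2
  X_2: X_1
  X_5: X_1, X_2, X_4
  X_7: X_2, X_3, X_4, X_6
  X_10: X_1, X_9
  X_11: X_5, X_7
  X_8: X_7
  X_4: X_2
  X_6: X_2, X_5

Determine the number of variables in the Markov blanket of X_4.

X_4's parents: X_2.
Children of X_4: X_5, X_7.
For each child, the remaining parents (spouses of X_4):
  parents(X_5) \ {X_4} = {X_1, X_2}.
  X_7's other parents are X_2, X_3, X_6.
MB(X_4) = {X_1, X_2, X_3, X_5, X_6, X_7}, which has 6 nodes.

6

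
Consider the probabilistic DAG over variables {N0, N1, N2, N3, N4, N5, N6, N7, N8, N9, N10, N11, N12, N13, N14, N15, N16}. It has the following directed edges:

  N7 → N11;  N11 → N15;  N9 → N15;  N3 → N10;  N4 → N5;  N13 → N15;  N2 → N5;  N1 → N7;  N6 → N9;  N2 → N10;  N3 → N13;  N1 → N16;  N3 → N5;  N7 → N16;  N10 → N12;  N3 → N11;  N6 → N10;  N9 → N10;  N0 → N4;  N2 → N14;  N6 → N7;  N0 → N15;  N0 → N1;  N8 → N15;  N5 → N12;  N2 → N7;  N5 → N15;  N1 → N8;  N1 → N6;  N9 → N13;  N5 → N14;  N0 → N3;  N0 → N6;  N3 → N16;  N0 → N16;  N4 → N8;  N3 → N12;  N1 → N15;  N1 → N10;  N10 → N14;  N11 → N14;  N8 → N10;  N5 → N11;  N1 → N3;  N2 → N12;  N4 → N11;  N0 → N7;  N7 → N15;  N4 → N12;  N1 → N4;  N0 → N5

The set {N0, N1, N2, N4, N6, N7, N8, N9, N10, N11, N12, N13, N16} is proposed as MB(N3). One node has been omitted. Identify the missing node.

N5

Recall MB(v) = parents ∪ children ∪ spouses, where spouses are the other parents of v's children.
N3's parents: N0, N1.
N3 has children N5, N10, N11, N12, N13, N16.
Other parents of N3's children:
  parents(N5) \ {N3} = {N0, N2, N4}.
  N10's other parents are N1, N2, N6, N8, N9.
  N11's other parents are N4, N5, N7.
  N12's other parents are N2, N4, N5, N10.
  parents(N13) \ {N3} = {N9}.
  parents(N16) \ {N3} = {N0, N1, N7}.
MB(N3) = {N0, N1, N2, N4, N5, N6, N7, N8, N9, N10, N11, N12, N13, N16}.
Comparing with the claimed set, N5 is missing.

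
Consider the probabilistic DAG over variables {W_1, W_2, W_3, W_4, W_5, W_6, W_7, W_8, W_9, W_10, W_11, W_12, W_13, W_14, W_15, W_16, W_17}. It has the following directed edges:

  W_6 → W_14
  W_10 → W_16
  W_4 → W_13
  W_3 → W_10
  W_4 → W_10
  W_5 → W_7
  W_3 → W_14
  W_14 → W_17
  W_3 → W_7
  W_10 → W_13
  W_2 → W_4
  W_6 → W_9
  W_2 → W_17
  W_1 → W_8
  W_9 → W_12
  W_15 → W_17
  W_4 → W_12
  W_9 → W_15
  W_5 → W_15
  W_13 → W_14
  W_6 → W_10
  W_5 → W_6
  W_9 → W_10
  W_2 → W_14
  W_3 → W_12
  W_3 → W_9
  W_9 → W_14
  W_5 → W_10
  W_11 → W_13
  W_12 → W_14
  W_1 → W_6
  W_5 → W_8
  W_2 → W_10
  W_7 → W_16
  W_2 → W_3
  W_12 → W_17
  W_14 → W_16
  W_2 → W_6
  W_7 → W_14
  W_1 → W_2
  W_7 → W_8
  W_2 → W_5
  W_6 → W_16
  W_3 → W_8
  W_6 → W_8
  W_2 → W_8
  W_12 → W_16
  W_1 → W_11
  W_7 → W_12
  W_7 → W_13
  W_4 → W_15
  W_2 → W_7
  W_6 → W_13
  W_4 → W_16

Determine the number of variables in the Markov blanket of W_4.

13

Recall MB(v) = parents ∪ children ∪ spouses, where spouses are the other parents of v's children.
Pa(W_4) = {W_2}.
Children of W_4: W_10, W_12, W_13, W_15, W_16.
Parents of each child, excluding W_4:
  W_10 also has parents W_2, W_3, W_5, W_6, W_9.
  W_12 also has parents W_3, W_7, W_9.
  parents(W_13) \ {W_4} = {W_6, W_7, W_10, W_11}.
  parents(W_15) \ {W_4} = {W_5, W_9}.
  parents(W_16) \ {W_4} = {W_6, W_7, W_10, W_12, W_14}.
MB(W_4) = {W_2, W_3, W_5, W_6, W_7, W_9, W_10, W_11, W_12, W_13, W_14, W_15, W_16}, which has 13 nodes.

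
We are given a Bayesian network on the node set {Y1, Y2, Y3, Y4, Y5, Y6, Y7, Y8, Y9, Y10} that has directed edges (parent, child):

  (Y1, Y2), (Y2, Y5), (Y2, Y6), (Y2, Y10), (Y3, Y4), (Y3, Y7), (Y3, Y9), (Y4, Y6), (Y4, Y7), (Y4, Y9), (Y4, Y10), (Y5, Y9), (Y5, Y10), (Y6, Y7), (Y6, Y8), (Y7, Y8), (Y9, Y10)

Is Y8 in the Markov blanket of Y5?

No

By definition, MB(Y5) is built from Y5's parents, Y5's children, and the co-parents of Y5.
Parents of Y5: Y2.
Y5 has children Y9, Y10.
Other parents of Y5's children:
  Y9's other parents are Y3, Y4.
  Y10's other parents are Y2, Y4, Y9.
MB(Y5) = {Y2, Y3, Y4, Y9, Y10}; Y8 is not in this set.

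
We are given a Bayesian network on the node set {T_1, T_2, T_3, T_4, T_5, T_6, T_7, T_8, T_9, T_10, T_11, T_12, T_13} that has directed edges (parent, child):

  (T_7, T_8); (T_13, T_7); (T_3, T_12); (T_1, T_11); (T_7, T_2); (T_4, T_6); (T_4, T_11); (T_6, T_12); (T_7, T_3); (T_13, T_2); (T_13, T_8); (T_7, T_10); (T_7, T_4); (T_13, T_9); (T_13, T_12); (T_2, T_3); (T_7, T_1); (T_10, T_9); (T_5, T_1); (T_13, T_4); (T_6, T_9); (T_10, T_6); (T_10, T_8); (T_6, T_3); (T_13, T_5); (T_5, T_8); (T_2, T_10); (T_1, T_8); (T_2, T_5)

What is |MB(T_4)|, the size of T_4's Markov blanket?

Recall MB(v) = parents ∪ children ∪ spouses, where spouses are the other parents of v's children.
T_4's children: T_6, T_11.
Parents of T_4: T_7, T_13.
Other parents of T_4's children:
  T_6: T_10
  T_11: T_1
MB(T_4) = {T_1, T_6, T_7, T_10, T_11, T_13}, which has 6 nodes.

6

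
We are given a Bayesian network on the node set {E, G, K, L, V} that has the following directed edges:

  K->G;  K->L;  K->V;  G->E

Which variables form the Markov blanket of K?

{G, L, V}

A node's Markov blanket = Pa ∪ Ch ∪ (parents of Ch other than the node itself).
K has no parents.
K's children: G, L, V.
Other parents of K's children:
  G has no other parent.
  L: no additional parents.
  V: no additional parents.
Taking the union gives {G, L, V}.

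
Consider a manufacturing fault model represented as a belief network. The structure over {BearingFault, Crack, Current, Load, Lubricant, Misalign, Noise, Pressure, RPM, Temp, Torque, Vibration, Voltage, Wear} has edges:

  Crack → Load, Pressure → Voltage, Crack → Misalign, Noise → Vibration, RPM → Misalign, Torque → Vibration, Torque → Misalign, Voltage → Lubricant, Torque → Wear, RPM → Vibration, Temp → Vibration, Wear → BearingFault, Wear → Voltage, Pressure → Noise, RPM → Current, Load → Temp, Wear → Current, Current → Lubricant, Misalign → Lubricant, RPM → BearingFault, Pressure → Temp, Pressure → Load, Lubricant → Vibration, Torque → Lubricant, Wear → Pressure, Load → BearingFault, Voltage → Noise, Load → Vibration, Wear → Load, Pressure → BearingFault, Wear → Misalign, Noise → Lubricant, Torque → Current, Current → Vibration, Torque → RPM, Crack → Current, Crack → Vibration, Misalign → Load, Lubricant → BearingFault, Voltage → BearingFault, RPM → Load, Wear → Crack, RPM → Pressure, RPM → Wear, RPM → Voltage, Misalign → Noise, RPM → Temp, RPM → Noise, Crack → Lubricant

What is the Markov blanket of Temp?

Parents of Temp: Load, Pressure, RPM.
Children of Temp: Vibration.
Other parents of Temp's children:
  Vibration's other parents are Crack, Current, Load, Lubricant, Noise, RPM, Torque.
Taking the union gives {Crack, Current, Load, Lubricant, Noise, Pressure, RPM, Torque, Vibration}.

{Crack, Current, Load, Lubricant, Noise, Pressure, RPM, Torque, Vibration}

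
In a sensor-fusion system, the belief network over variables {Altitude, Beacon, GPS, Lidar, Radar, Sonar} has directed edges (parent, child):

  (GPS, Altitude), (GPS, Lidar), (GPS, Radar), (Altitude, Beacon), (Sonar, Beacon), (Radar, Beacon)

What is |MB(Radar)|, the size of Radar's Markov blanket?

Radar has parent GPS.
Radar has child Beacon.
Co-parents of Radar (other parents of its children):
  parents(Beacon) \ {Radar} = {Altitude, Sonar}.
MB(Radar) = {Altitude, Beacon, GPS, Sonar}, which has 4 nodes.

4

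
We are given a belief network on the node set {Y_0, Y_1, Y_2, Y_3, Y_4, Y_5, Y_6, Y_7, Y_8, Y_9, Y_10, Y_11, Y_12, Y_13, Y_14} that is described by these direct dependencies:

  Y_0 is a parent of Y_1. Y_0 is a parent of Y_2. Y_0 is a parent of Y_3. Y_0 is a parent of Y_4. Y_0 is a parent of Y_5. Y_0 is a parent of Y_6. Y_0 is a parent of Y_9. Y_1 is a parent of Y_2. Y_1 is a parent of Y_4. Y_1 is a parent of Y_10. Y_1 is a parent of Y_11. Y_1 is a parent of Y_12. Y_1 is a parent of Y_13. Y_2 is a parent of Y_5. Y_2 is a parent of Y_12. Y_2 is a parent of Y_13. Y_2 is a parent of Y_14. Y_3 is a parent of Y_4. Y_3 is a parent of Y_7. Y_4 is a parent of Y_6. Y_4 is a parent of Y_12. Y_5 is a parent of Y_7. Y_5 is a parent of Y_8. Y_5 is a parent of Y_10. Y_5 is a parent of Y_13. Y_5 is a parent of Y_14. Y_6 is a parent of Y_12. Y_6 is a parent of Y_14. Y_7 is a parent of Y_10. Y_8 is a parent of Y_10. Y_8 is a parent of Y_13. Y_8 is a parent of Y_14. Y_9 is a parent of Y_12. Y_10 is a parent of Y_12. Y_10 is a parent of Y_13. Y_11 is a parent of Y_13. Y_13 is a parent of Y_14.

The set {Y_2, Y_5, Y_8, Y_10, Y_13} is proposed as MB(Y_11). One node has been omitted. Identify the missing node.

Y_1

Recall MB(v) = parents ∪ children ∪ spouses, where spouses are the other parents of v's children.
Y_11's children: Y_13.
Parents of Y_11: Y_1.
Co-parents of Y_11 (other parents of its children):
  parents(Y_13) \ {Y_11} = {Y_1, Y_2, Y_5, Y_8, Y_10}.
MB(Y_11) = {Y_1, Y_2, Y_5, Y_8, Y_10, Y_13}.
Comparing with the claimed set, Y_1 is missing.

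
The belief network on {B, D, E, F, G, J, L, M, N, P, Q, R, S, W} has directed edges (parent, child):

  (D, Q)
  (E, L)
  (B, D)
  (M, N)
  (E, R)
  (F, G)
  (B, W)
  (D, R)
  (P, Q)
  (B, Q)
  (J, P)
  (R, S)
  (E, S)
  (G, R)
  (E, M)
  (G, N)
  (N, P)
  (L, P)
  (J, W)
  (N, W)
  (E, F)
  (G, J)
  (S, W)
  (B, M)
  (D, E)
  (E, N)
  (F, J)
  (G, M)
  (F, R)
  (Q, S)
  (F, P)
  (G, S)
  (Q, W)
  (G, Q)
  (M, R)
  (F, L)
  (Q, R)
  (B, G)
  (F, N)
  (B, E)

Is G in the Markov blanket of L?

The Markov blanket of a node is its parents, its children, and the other parents of its children.
Pa(L) = {E, F}.
Ch(L) = {P}.
Co-parents of L (other parents of its children):
  P also has parents F, J, N.
MB(L) = {E, F, J, N, P}; G is not in this set.

No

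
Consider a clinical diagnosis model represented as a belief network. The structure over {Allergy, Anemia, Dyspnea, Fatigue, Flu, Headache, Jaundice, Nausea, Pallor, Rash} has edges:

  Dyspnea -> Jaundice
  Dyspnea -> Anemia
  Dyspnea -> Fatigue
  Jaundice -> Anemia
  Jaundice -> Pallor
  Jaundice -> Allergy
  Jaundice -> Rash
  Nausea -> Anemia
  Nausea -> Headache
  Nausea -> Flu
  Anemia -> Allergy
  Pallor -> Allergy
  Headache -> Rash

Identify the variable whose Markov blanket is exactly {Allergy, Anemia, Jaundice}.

Pallor

The target node must have every member of {Allergy, Anemia, Jaundice} as a parent, child, or co-parent, and no others.
Parents of Pallor: Jaundice; children: Allergy; co-parents: Anemia, Jaundice.
These exactly cover the given set, so the node is Pallor.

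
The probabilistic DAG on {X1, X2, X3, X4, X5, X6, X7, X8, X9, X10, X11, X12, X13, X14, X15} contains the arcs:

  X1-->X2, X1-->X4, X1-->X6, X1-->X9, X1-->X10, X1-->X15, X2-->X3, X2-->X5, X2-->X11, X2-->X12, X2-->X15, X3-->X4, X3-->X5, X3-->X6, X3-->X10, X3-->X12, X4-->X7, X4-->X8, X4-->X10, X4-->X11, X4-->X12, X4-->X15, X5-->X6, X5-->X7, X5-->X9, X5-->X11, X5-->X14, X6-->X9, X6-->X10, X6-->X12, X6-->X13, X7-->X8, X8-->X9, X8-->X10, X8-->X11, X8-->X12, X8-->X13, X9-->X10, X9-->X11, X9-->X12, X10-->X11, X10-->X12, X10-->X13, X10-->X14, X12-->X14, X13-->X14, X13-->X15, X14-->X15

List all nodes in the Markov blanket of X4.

{X1, X2, X3, X5, X6, X7, X8, X9, X10, X11, X12, X13, X14, X15}

Recall MB(v) = parents ∪ children ∪ spouses, where spouses are the other parents of v's children.
Pa(X4) = {X1, X3}.
X4's children: X7, X8, X10, X11, X12, X15.
Other parents of X4's children:
  parents(X7) \ {X4} = {X5}.
  X8's other parent is X7.
  X10's other parents are X1, X3, X6, X8, X9.
  X11's other parents are X2, X5, X8, X9, X10.
  parents(X12) \ {X4} = {X2, X3, X6, X8, X9, X10}.
  X15 also has parents X1, X2, X13, X14.
Union: {X1, X3} ∪ {X7, X8, X10, X11, X12, X15} ∪ {X1, X2, X3, X5, X6, X7, X8, X9, X10, X13, X14} = {X1, X2, X3, X5, X6, X7, X8, X9, X10, X11, X12, X13, X14, X15}.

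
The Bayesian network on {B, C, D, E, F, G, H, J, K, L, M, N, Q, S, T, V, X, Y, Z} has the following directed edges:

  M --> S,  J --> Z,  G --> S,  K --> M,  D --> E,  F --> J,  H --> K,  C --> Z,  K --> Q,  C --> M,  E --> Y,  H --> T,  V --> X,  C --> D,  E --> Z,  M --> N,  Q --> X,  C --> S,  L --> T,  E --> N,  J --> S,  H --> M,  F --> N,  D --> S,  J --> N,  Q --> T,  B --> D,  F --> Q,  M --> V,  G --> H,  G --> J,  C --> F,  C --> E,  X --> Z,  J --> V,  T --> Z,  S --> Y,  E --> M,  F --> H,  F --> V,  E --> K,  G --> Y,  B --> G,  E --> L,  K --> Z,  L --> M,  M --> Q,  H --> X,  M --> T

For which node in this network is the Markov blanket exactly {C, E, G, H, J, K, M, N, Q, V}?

F

The target node must have every member of {C, E, G, H, J, K, M, N, Q, V} as a parent, child, or co-parent, and no others.
Parents of F: C; children: H, J, N, Q, V; co-parents: E, G, J, K, M.
These exactly cover the given set, so the node is F.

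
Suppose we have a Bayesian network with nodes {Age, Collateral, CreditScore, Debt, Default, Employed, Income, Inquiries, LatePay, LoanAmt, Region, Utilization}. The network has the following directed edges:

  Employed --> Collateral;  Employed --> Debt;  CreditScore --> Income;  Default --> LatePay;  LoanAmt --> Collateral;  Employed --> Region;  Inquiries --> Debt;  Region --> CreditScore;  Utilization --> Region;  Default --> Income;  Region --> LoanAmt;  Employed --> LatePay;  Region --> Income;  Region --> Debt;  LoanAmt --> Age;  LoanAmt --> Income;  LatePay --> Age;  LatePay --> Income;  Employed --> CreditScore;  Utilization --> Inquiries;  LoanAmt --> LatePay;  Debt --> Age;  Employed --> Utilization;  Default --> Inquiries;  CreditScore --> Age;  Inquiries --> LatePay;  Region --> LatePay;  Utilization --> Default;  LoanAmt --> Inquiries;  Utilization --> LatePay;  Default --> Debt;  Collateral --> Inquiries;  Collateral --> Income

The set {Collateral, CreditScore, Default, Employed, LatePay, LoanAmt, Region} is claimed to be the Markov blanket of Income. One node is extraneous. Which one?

Employed

A node's Markov blanket = Pa ∪ Ch ∪ (parents of Ch other than the node itself).
Income's parents: Collateral, CreditScore, Default, LatePay, LoanAmt, Region.
Ch(Income) = {}.
With no children, Income has no spouses; the co-parent set is empty.
MB(Income) = {Collateral, CreditScore, Default, LatePay, LoanAmt, Region}.
Employed is neither a parent, child, nor co-parent of Income, so it does not belong.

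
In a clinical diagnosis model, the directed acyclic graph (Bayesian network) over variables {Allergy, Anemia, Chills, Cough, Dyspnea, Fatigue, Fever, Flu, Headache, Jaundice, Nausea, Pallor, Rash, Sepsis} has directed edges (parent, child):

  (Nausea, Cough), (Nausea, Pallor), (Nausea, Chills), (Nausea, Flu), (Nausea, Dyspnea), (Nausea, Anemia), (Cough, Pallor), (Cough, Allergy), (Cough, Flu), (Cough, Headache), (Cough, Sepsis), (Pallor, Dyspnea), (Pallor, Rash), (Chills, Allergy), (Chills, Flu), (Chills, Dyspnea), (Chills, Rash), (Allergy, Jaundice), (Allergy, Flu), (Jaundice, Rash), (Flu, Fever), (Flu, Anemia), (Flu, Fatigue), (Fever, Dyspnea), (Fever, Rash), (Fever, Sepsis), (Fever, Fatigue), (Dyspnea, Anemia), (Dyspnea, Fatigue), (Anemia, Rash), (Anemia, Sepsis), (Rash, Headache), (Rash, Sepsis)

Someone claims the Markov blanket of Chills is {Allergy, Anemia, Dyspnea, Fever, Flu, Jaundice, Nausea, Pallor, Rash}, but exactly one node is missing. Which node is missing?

Recall MB(v) = parents ∪ children ∪ spouses, where spouses are the other parents of v's children.
Chills has children Allergy, Dyspnea, Flu, Rash.
Parents of Chills: Nausea.
Parents of each child, excluding Chills:
  Allergy: Cough
  Flu: Allergy, Cough, Nausea
  Dyspnea: Fever, Nausea, Pallor
  Rash: Anemia, Fever, Jaundice, Pallor
MB(Chills) = {Allergy, Anemia, Cough, Dyspnea, Fever, Flu, Jaundice, Nausea, Pallor, Rash}.
Comparing with the claimed set, Cough is missing.

Cough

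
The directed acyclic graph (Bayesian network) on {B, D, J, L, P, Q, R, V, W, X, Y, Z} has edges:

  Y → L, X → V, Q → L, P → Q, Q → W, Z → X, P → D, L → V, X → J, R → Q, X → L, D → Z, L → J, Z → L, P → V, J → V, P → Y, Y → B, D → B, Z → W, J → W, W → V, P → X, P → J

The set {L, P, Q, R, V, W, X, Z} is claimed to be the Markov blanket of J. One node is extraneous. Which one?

By definition, MB(J) is built from J's parents, J's children, and the co-parents of J.
J has parents L, P, X.
J's children: V, W.
Co-parents of J (other parents of its children):
  W: Q, Z
  V: L, P, W, X
MB(J) = {L, P, Q, V, W, X, Z}.
R is neither a parent, child, nor co-parent of J, so it does not belong.

R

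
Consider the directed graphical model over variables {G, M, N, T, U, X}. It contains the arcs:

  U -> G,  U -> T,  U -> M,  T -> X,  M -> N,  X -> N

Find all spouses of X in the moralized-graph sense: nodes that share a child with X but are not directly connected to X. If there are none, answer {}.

{M}

Children of X: N.
  N also has parent M.
Excluding nodes already adjacent to X (N, T), the co-parent-only contribution is {M}.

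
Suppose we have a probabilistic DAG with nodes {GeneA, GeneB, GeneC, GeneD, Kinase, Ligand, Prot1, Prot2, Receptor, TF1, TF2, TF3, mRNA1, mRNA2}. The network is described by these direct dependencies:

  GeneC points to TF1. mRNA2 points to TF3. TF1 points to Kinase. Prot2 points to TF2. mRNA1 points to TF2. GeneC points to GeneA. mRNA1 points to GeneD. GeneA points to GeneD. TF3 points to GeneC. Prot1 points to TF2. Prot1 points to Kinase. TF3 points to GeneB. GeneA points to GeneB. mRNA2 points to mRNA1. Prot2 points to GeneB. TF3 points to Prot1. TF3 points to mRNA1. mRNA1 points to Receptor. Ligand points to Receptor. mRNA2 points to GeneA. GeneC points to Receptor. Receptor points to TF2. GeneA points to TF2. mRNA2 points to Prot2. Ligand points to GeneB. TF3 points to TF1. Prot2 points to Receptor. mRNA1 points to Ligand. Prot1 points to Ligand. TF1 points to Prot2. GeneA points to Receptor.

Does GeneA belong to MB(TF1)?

A node's Markov blanket = Pa ∪ Ch ∪ (parents of Ch other than the node itself).
TF1 has children Kinase, Prot2.
TF1 has parents GeneC, TF3.
Co-parents of TF1 (other parents of its children):
  Prot2: mRNA2
  Kinase: Prot1
MB(TF1) = {GeneC, Kinase, Prot1, Prot2, TF3, mRNA2}; GeneA is not in this set.

No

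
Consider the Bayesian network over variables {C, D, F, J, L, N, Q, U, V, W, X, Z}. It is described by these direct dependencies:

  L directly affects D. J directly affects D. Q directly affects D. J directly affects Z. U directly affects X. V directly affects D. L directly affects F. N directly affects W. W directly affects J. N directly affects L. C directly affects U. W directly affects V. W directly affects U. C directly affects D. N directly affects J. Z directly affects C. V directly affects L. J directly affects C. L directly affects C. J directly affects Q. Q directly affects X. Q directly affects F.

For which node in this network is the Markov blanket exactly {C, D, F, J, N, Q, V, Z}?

The target node must have every member of {C, D, F, J, N, Q, V, Z} as a parent, child, or co-parent, and no others.
Parents of L: N, V; children: C, D, F; co-parents: C, J, Q, V, Z.
These exactly cover the given set, so the node is L.

L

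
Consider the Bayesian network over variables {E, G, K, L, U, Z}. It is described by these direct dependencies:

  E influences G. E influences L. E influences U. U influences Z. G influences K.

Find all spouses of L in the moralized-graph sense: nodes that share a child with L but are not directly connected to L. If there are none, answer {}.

{}

L has no children, so it has no co-parents. The set is empty.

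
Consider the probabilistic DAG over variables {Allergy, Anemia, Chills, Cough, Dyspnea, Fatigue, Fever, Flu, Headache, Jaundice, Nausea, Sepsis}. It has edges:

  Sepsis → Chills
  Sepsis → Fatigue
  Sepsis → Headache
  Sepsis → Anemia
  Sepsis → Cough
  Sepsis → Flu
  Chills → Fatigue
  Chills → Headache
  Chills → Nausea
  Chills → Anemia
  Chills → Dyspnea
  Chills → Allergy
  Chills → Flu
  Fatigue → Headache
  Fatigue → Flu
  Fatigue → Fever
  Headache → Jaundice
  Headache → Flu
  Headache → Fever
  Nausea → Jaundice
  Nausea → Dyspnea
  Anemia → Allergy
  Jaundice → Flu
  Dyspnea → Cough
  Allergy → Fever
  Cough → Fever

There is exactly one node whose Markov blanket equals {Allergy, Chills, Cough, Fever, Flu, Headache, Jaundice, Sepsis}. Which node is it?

The target node must have every member of {Allergy, Chills, Cough, Fever, Flu, Headache, Jaundice, Sepsis} as a parent, child, or co-parent, and no others.
Parents of Fatigue: Chills, Sepsis; children: Fever, Flu, Headache; co-parents: Allergy, Chills, Cough, Headache, Jaundice, Sepsis.
These exactly cover the given set, so the node is Fatigue.

Fatigue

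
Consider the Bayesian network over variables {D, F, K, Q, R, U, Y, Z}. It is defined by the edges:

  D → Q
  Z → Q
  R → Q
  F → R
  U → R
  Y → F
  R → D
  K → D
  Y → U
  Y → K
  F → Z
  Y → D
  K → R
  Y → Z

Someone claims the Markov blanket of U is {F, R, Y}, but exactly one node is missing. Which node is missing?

The Markov blanket of a node is its parents, its children, and the other parents of its children.
Pa(U) = {Y}.
U's children: R.
Other parents of U's children:
  R: F, K
MB(U) = {F, K, R, Y}.
Comparing with the claimed set, K is missing.

K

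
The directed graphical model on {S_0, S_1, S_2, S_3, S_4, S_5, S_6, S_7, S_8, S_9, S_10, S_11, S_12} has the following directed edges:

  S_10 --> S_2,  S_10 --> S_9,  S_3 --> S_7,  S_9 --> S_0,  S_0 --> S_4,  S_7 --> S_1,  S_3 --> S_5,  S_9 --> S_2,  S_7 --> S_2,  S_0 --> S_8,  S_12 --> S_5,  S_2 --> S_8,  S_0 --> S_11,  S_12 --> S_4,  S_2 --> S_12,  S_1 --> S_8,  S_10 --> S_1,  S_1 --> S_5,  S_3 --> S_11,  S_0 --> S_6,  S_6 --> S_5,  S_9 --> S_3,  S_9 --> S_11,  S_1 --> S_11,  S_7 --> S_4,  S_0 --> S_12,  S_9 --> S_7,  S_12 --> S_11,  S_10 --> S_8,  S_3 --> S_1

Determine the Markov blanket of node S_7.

The Markov blanket of a node is its parents, its children, and the other parents of its children.
Pa(S_7) = {S_3, S_9}.
S_7's children: S_1, S_2, S_4.
Co-parents of S_7 (other parents of its children):
  parents(S_2) \ {S_7} = {S_9, S_10}.
  parents(S_1) \ {S_7} = {S_3, S_10}.
  S_4 also has parents S_0, S_12.
Taking the union gives {S_0, S_1, S_2, S_3, S_4, S_9, S_10, S_12}.

{S_0, S_1, S_2, S_3, S_4, S_9, S_10, S_12}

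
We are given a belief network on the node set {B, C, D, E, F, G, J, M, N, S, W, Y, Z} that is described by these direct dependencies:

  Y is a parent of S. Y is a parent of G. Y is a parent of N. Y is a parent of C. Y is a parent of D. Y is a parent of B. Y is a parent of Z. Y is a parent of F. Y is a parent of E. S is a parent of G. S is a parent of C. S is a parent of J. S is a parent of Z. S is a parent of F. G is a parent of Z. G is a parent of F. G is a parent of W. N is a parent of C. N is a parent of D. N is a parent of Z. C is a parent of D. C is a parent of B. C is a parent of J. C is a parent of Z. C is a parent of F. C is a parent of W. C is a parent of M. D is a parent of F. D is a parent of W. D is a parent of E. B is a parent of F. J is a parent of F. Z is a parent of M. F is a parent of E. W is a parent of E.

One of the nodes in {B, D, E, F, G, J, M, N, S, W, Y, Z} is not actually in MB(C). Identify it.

By definition, MB(C) is built from C's parents, C's children, and the co-parents of C.
C's parents: N, S, Y.
C's children: B, D, F, J, M, W, Z.
Co-parents of C (other parents of its children):
  D: N, Y
  B: Y
  J: S
  Z: G, N, S, Y
  F: B, D, G, J, S, Y
  W: D, G
  M: Z
MB(C) = {B, D, F, G, J, M, N, S, W, Y, Z}.
E is neither a parent, child, nor co-parent of C, so it does not belong.

E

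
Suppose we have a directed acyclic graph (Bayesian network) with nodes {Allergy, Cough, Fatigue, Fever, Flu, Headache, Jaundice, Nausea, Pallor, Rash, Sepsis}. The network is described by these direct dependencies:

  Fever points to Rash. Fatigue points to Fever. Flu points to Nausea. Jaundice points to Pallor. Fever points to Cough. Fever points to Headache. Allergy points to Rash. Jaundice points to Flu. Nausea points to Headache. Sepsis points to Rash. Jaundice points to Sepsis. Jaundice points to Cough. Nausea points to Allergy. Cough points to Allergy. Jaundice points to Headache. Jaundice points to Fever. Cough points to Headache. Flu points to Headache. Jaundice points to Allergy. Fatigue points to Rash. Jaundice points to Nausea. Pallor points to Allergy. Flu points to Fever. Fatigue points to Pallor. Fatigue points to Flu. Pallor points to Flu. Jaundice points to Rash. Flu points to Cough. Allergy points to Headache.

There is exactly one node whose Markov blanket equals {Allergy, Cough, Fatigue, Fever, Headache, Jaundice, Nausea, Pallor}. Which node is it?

Flu

The target node must have every member of {Allergy, Cough, Fatigue, Fever, Headache, Jaundice, Nausea, Pallor} as a parent, child, or co-parent, and no others.
Parents of Flu: Fatigue, Jaundice, Pallor; children: Cough, Fever, Headache, Nausea; co-parents: Allergy, Cough, Fatigue, Fever, Jaundice, Nausea.
These exactly cover the given set, so the node is Flu.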